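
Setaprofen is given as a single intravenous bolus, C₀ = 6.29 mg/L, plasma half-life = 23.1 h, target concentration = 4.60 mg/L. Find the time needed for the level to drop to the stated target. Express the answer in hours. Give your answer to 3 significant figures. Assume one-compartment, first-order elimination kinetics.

10.4 h

k = ln2 / t½ = 0.693147 / 23.1 = 0.03001 h⁻¹
t = ln(C₀ / C) / k = ln(6.290 / 4.60) / 0.03001
  = ln(1.367) / 0.03001 = 0.3126 / 0.03001 = 10.42 h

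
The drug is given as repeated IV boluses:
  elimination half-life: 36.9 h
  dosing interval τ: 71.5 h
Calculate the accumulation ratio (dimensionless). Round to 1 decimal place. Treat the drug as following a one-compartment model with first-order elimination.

1.4

k = ln2 / t½ = 0.693147 / 36.9 = 0.01878 h⁻¹
e^(−kτ) = e^(−0.01878 × 71.5) = 0.2611
Accumulation ratio R = 1 / (1 − e^(−kτ)) = 1 / (1 − 0.2611) = 1.353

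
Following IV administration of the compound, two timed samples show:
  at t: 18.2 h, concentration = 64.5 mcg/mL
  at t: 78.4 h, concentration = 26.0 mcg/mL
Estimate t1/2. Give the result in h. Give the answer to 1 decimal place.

45.9 h

k = ln(C₁/C₂) / (t₂ − t₁) = ln(64.5/26.0) / (78.4 − 18.2)
  = 0.9086 / 60.20 = 0.01509 h⁻¹
t½ = ln2 / k = 0.693147 / 0.01509 = 45.93 h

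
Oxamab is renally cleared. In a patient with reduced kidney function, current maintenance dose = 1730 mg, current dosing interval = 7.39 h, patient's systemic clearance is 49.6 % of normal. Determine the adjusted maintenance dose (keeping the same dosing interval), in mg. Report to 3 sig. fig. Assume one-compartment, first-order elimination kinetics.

858 mg

To keep the same average steady-state level, dosing rate must scale with clearance.
CL ratio = 49.6 / 100 = 0.4960
New dose (same interval) = 1730 × 0.4960 = 858.1 mg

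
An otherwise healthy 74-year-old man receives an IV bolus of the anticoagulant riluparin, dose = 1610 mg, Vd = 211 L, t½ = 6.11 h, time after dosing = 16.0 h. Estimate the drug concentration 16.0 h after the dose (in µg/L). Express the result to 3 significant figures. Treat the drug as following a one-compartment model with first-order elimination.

1240 µg/L

C₀ = Dose / Vd = 1610 / 211 = 7.630 mg/L
k = ln2 / t½ = 0.693147 / 6.11 = 0.1134 h⁻¹
C = C₀ · e^(−k·t) = 7.630 × e^(−0.1134 × 16.0)
  = 7.630 × 0.1629 = 1.243 mg/L
Convert: 1.243 mg/L × 1000 = 1243 µg/L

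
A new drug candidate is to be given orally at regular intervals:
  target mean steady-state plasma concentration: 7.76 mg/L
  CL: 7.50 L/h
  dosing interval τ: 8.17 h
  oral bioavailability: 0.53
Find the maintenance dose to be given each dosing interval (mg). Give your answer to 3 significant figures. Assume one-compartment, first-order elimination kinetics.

897 mg

At steady state, F × (Dose/τ) = Css × CL.
Dose = Css × CL × τ / F = 7.76 × 7.500 × 8.17 / 0.53 = 897.2 mg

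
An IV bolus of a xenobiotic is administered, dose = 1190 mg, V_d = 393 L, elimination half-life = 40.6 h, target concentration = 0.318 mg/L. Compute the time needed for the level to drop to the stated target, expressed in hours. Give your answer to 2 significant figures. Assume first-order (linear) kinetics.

C₀ = Dose / Vd = 1190 / 393 = 3.028 mg/L
k = ln2 / t½ = 0.693147 / 40.6 = 0.01707 h⁻¹
t = ln(C₀ / C) / k = ln(3.028 / 0.318) / 0.01707
  = ln(9.522) / 0.01707 = 2.254 / 0.01707 = 132.0 h

130 h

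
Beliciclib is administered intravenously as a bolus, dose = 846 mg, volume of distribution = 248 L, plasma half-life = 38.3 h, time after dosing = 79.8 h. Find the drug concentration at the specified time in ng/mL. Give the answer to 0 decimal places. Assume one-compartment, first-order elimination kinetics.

C₀ = Dose / Vd = 846.0 / 248 = 3.411 mg/L
k = ln2 / t½ = 0.693147 / 38.3 = 0.01810 h⁻¹
C = C₀ · e^(−k·t) = 3.411 × e^(−0.01810 × 79.8)
  = 3.411 × 0.2359 = 0.8047 mg/L
Convert: 0.8047 mg/L × 1000 = 804.7 ng/mL

805 ng/mL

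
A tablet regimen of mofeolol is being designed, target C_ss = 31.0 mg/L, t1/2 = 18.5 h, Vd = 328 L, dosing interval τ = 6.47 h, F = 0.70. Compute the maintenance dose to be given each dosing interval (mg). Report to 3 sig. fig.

k = ln2 / t½ = 0.693147 / 18.5 = 0.03747 h⁻¹
CL = k × Vd = 0.03747 × 328 = 12.29 L/h
At steady state, F × (Dose/τ) = Css × CL.
Dose = Css × CL × τ / F = 31.0 × 12.29 × 6.47 / 0.70 = 3521 mg

3520 mg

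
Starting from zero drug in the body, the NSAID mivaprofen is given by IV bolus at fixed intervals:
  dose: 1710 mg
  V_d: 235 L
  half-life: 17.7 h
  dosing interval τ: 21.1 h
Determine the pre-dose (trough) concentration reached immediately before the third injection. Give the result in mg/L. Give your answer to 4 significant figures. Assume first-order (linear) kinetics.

C₀ per dose = Dose / Vd = 1710 / 235 = 7.277 mg/L
k = ln2 / t½ = 0.693147 / 17.7 = 0.03916 h⁻¹
Fraction remaining after one interval: r = e^(−kτ) = e^(−0.03916 × 21.1) = 0.4377
Before dose 3, 2 doses have been given (aged 1τ, 2τ).
C_trough = C₀ × (r + r²) = 7.277 × (0.4377 + 0.1916) = 4.579 mg/L

4.579 mg/L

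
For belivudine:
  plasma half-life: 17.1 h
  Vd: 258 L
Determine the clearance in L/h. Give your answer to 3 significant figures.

k = ln2 / t½ = 0.693147 / 17.1 = 0.04053 h⁻¹
CL = k × Vd = 0.04053 × 258 = 10.46 L/h

10.5 L/h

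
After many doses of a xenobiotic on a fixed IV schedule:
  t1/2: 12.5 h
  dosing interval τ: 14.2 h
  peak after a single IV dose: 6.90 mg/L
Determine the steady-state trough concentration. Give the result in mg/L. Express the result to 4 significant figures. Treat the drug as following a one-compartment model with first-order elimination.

5.761 mg/L

k = ln2 / t½ = 0.693147 / 12.5 = 0.05545 h⁻¹
e^(−kτ) = e^(−0.05545 × 14.2) = 0.4550
Accumulation ratio R = 1 / (1 − e^(−kτ)) = 1 / (1 − 0.4550) = 1.835
Steady-state trough = C₀ × R × e^(−kτ) = 6.90 × 1.835 × 0.4550 = 5.761 mg/L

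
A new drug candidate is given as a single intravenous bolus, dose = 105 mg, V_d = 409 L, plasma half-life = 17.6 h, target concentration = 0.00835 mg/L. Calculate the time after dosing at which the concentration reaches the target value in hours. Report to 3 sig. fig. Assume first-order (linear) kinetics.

87.0 h

C₀ = Dose / Vd = 105.0 / 409 = 0.2567 mg/L
k = ln2 / t½ = 0.693147 / 17.6 = 0.03938 h⁻¹
t = ln(C₀ / C) / k = ln(0.2567 / 0.00835) / 0.03938
  = ln(30.74) / 0.03938 = 3.426 / 0.03938 = 87.00 h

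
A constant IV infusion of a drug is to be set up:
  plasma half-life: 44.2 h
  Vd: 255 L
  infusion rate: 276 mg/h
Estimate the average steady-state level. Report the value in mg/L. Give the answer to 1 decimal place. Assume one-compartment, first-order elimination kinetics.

k = ln2 / t½ = 0.693147 / 44.2 = 0.01568 h⁻¹
CL = k × Vd = 0.01568 × 255 = 3.998 L/h
At steady state Css = R₀ / CL = 276 / 3.998 = 69.03 mg/L

69.0 mg/L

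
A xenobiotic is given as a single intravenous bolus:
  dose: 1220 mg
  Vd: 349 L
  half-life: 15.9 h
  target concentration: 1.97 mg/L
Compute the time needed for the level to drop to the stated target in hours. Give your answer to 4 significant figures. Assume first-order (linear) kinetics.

13.16 h

C₀ = Dose / Vd = 1220 / 349 = 3.496 mg/L
k = ln2 / t½ = 0.693147 / 15.9 = 0.04359 h⁻¹
t = ln(C₀ / C) / k = ln(3.496 / 1.97) / 0.04359
  = ln(1.775) / 0.04359 = 0.5738 / 0.04359 = 13.16 h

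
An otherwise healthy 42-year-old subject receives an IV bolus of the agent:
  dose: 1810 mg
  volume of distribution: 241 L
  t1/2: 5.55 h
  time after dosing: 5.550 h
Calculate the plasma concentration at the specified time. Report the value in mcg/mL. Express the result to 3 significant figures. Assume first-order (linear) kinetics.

3.76 mcg/mL

C₀ = Dose / Vd = 1810 / 241 = 7.510 mg/L
k = ln2 / t½ = 0.693147 / 5.55 = 0.1249 h⁻¹
t / t½ = 5.550 / 5.55 = 1 half-lives
C = C₀ × (1/2)^1 = 7.510 × 0.5000 = 3.755 mg/L
(3.755 mg/L = 3.755 mcg/mL)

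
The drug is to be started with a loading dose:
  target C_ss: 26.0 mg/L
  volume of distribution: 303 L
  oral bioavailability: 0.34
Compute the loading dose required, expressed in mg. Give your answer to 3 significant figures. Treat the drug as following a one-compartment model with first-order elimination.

LD = Css × Vd / F = 26.0 × 303 / 0.34 = 23170 mg

23200 mg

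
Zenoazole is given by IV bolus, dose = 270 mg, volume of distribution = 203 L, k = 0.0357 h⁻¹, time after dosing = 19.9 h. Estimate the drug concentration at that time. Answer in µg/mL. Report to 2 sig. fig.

0.65 µg/mL

C₀ = Dose / Vd = 270.0 / 203 = 1.330 mg/L
C = C₀ · e^(−k·t) = 1.330 × e^(−0.03570 × 19.9)
  = 1.330 × 0.4914 = 0.6536 mg/L
(0.6536 mg/L = 0.6536 µg/mL)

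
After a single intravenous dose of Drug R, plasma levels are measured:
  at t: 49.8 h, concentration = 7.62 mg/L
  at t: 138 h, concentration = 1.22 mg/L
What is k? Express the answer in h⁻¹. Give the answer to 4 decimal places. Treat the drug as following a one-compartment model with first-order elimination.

0.0208 h⁻¹

k = ln(C₁/C₂) / (t₂ − t₁) = ln(7.62/1.22) / (138 − 49.8)
  = 1.832 / 88.20 = 0.02077 h⁻¹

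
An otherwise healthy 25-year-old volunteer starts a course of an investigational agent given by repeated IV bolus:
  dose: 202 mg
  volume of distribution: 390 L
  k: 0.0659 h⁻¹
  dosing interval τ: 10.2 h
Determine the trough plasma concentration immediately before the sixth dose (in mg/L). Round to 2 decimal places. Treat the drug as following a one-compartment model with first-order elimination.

0.52 mg/L

C₀ per dose = Dose / Vd = 202 / 390 = 0.5179 mg/L
Fraction remaining after one interval: r = e^(−kτ) = e^(−0.06590 × 10.2) = 0.5106
Before dose 6, 5 doses have been given (aged 1τ, 2τ, 3τ, 4τ, 5τ).
C_trough = C₀ × (r + r² + … + r^5) = C₀ × r(1−r^5)/(1−r)
        = 0.5179 × 0.5106 × (1 − 0.03471) / (1 − 0.5106) = 0.5216 mg/L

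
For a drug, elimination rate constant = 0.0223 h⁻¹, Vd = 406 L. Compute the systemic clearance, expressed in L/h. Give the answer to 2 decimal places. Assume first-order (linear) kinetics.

9.05 L/h

CL = k × Vd = 0.0223 × 406 = 9.054 L/h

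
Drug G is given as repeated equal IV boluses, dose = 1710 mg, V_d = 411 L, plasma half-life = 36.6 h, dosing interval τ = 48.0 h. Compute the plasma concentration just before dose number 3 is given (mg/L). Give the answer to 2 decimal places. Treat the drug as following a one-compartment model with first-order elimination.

2.35 mg/L

C₀ per dose = Dose / Vd = 1710 / 411 = 4.161 mg/L
k = ln2 / t½ = 0.693147 / 36.6 = 0.01894 h⁻¹
Fraction remaining after one interval: r = e^(−kτ) = e^(−0.01894 × 48.0) = 0.4029
Before dose 3, 2 doses have been given (aged 1τ, 2τ).
C_trough = C₀ × (r + r²) = 4.161 × (0.4029 + 0.1623) = 2.352 mg/L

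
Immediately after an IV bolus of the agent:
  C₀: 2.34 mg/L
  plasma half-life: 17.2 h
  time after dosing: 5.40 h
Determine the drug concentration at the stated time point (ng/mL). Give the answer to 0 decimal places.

1882 ng/mL

k = ln2 / t½ = 0.693147 / 17.2 = 0.04030 h⁻¹
C = C₀ · e^(−k·t) = 2.340 × e^(−0.04030 × 5.40)
  = 2.340 × 0.8044 = 1.882 mg/L
Convert: 1.882 mg/L × 1000 = 1882 ng/mL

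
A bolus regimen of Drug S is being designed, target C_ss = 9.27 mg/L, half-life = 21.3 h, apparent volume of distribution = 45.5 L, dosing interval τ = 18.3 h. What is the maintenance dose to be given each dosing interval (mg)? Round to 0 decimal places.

k = ln2 / t½ = 0.693147 / 21.3 = 0.03254 h⁻¹
CL = k × Vd = 0.03254 × 45.5 = 1.481 L/h
At steady state, Dose/τ = Css × CL.
Dose = Css × CL × τ = 9.27 × 1.481 × 18.3 = 251.2 mg

251 mg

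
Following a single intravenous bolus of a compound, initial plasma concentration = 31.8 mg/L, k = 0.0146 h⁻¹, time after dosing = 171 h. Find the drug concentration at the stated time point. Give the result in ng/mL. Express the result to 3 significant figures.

C = C₀ · e^(−k·t) = 31.80 × e^(−0.01460 × 171)
  = 31.80 × 0.08236 = 2.619 mg/L
Convert: 2.619 mg/L × 1000 = 2619 ng/mL

2620 ng/mL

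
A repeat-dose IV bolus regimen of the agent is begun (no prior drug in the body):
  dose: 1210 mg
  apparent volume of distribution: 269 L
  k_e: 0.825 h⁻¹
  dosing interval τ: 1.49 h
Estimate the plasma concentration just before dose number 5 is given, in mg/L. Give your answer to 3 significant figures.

C₀ per dose = Dose / Vd = 1210 / 269 = 4.498 mg/L
Fraction remaining after one interval: r = e^(−kτ) = e^(−0.8250 × 1.49) = 0.2925
Before dose 5, 4 doses have been given (aged 1τ, 2τ, 3τ, 4τ).
C_trough = C₀ × (r + r² + … + r^4) = C₀ × r(1−r^4)/(1−r)
        = 4.498 × 0.2925 × (1 − 0.007320) / (1 − 0.2925) = 1.846 mg/L

1.85 mg/L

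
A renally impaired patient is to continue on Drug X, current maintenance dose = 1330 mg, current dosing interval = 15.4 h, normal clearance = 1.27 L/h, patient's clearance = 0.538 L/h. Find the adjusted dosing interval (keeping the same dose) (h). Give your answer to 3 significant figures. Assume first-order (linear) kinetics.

36.4 h

To keep the same average steady-state level, dosing rate must scale with clearance.
CL ratio = 0.538 / 1.27 = 0.4236
New interval (same dose) = 15.4 / 0.4236 = 36.36 h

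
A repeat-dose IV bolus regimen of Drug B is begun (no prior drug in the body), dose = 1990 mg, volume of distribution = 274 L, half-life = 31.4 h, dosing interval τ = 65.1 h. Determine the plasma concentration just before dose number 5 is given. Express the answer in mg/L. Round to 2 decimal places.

C₀ per dose = Dose / Vd = 1990 / 274 = 7.263 mg/L
k = ln2 / t½ = 0.693147 / 31.4 = 0.02207 h⁻¹
Fraction remaining after one interval: r = e^(−kτ) = e^(−0.02207 × 65.1) = 0.2377
Before dose 5, 4 doses have been given (aged 1τ, 2τ, 3τ, 4τ).
C_trough = C₀ × (r + r² + … + r^4) = C₀ × r(1−r^4)/(1−r)
        = 7.263 × 0.2377 × (1 − 0.003192) / (1 − 0.2377) = 2.258 mg/L

2.26 mg/L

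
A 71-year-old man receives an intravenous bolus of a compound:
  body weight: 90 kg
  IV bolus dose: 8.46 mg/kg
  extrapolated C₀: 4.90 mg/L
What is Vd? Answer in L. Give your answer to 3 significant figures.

155 L

Dose = 8.46 × 90 = 761.4 mg
Vd = Dose / C₀ = 761.4 / 4.90 = 155.4 L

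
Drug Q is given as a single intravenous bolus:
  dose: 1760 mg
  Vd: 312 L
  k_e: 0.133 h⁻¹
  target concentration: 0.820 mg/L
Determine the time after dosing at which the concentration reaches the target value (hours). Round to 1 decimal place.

C₀ = Dose / Vd = 1760 / 312 = 5.641 mg/L
t = ln(C₀ / C) / k = ln(5.641 / 0.820) / 0.1330
  = ln(6.879) / 0.1330 = 1.928 / 0.1330 = 14.50 h

14.5 h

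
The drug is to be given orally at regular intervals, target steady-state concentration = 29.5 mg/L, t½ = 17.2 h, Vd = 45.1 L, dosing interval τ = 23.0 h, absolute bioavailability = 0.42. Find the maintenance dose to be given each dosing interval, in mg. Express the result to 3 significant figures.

k = ln2 / t½ = 0.693147 / 17.2 = 0.04030 h⁻¹
CL = k × Vd = 0.04030 × 45.1 = 1.818 L/h
At steady state, F × (Dose/τ) = Css × CL.
Dose = Css × CL × τ / F = 29.5 × 1.818 × 23.0 / 0.42 = 2937 mg

2940 mg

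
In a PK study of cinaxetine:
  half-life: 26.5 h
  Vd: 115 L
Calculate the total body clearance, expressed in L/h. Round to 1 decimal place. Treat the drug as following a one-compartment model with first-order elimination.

k = ln2 / t½ = 0.693147 / 26.5 = 0.02616 h⁻¹
CL = k × Vd = 0.02616 × 115 = 3.008 L/h

3.0 L/h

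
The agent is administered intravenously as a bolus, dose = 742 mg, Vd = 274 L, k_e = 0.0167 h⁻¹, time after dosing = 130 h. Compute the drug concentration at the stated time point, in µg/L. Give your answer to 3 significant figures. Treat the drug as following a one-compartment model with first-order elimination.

309 µg/L

C₀ = Dose / Vd = 742.0 / 274 = 2.708 mg/L
C = C₀ · e^(−k·t) = 2.708 × e^(−0.01670 × 130)
  = 2.708 × 0.1141 = 0.3090 mg/L
Convert: 0.3090 mg/L × 1000 = 309.0 µg/L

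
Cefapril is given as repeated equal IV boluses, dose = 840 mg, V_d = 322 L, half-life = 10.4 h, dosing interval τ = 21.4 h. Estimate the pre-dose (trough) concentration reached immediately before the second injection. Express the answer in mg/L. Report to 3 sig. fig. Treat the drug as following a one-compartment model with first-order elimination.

0.627 mg/L

C₀ per dose = Dose / Vd = 840 / 322 = 2.609 mg/L
k = ln2 / t½ = 0.693147 / 10.4 = 0.06665 h⁻¹
Fraction remaining after one interval: r = e^(−kτ) = e^(−0.06665 × 21.4) = 0.2402
Before dose 2, 1 dose has been given (aged 1τ).
C_trough = C₀ × r = 2.609 × 0.2402 = 0.6267 mg/L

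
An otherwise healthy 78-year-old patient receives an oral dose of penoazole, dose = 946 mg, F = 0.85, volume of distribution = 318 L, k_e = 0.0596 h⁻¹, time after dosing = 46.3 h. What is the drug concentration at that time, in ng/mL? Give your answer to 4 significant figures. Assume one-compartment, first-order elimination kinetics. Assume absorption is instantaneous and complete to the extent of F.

160.1 ng/mL

Amount reaching circulation = F × Dose = 0.85 × 946.0 = 804.1 mg
C₀ = F·Dose / Vd = 804.1 / 318 = 2.529 mg/L
C = C₀ · e^(−k·t) = 2.529 × e^(−0.05960 × 46.3)
  = 2.529 × 0.06332 = 0.1601 mg/L
Convert: 0.1601 mg/L × 1000 = 160.1 ng/mL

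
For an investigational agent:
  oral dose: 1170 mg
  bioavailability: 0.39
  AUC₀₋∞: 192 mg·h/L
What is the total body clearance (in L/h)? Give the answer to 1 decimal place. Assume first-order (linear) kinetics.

2.4 L/h

CL = F·Dose / AUC = 0.39 × 1170 / 192 = 2.377 L/h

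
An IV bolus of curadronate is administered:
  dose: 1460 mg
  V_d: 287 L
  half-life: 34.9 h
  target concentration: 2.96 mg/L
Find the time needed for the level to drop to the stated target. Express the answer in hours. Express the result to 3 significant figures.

27.3 h

C₀ = Dose / Vd = 1460 / 287 = 5.087 mg/L
k = ln2 / t½ = 0.693147 / 34.9 = 0.01986 h⁻¹
t = ln(C₀ / C) / k = ln(5.087 / 2.96) / 0.01986
  = ln(1.719) / 0.01986 = 0.5417 / 0.01986 = 27.28 h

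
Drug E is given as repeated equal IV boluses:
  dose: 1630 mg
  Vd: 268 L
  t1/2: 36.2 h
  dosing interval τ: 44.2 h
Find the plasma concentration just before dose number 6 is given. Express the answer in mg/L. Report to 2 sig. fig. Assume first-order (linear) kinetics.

C₀ per dose = Dose / Vd = 1630 / 268 = 6.082 mg/L
k = ln2 / t½ = 0.693147 / 36.2 = 0.01915 h⁻¹
Fraction remaining after one interval: r = e^(−kτ) = e^(−0.01915 × 44.2) = 0.4289
Before dose 6, 5 doses have been given (aged 1τ, 2τ, 3τ, 4τ, 5τ).
C_trough = C₀ × (r + r² + … + r^5) = C₀ × r(1−r^5)/(1−r)
        = 6.082 × 0.4289 × (1 − 0.01451) / (1 − 0.4289) = 4.501 mg/L

4.5 mg/L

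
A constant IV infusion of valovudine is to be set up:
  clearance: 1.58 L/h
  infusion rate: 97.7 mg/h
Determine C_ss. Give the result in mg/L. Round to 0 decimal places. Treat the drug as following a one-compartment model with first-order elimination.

At steady state Css = R₀ / CL = 97.7 / 1.580 = 61.84 mg/L

62 mg/L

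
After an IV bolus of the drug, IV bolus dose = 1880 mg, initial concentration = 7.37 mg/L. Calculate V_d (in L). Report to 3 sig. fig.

Vd = Dose / C₀ = 1880 / 7.37 = 255.1 L

255 L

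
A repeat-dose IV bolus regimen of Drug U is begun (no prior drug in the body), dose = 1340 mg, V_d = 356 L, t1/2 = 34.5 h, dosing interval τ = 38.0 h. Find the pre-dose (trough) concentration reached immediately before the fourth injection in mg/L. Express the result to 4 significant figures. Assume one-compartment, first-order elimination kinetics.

2.953 mg/L

C₀ per dose = Dose / Vd = 1340 / 356 = 3.764 mg/L
k = ln2 / t½ = 0.693147 / 34.5 = 0.02009 h⁻¹
Fraction remaining after one interval: r = e^(−kτ) = e^(−0.02009 × 38.0) = 0.4661
Before dose 4, 3 doses have been given (aged 1τ, 2τ, 3τ).
C_trough = C₀ × (r + r² + … + r^3) = C₀ × r(1−r^3)/(1−r)
        = 3.764 × 0.4661 × (1 − 0.1013) / (1 − 0.4661) = 2.953 mg/L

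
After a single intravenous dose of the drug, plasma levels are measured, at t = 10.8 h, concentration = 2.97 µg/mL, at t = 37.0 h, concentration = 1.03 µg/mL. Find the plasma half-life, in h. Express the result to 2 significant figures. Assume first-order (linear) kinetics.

17 h

k = ln(C₁/C₂) / (t₂ − t₁) = ln(2.97/1.03) / (37.0 − 10.8)
  = 1.059 / 26.20 = 0.04042 h⁻¹
t½ = ln2 / k = 0.693147 / 0.04042 = 17.15 h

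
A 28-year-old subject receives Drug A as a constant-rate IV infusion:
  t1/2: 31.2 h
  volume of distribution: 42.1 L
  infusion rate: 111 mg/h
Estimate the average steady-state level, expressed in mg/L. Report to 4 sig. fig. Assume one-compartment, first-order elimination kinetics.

k = ln2 / t½ = 0.693147 / 31.2 = 0.02222 h⁻¹
CL = k × Vd = 0.02222 × 42.1 = 0.9355 L/h
At steady state Css = R₀ / CL = 111 / 0.9355 = 118.7 mg/L

118.7 mg/L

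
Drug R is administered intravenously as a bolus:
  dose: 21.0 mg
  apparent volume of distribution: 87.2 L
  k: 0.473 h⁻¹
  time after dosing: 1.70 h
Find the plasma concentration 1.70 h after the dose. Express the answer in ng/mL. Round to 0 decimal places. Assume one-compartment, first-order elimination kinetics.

108 ng/mL

C₀ = Dose / Vd = 21.00 / 87.2 = 0.2408 mg/L
C = C₀ · e^(−k·t) = 0.2408 × e^(−0.4730 × 1.70)
  = 0.2408 × 0.4475 = 0.1078 mg/L
Convert: 0.1078 mg/L × 1000 = 107.8 ng/mL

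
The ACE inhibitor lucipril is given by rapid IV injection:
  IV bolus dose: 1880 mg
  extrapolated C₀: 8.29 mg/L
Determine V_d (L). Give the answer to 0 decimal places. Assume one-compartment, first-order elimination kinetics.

Vd = Dose / C₀ = 1880 / 8.29 = 226.8 L

227 L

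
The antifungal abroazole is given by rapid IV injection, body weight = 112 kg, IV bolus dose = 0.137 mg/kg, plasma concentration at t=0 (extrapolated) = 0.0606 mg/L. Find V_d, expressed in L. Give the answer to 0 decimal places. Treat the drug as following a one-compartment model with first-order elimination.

Dose = 0.137 × 112 = 15.34 mg
Vd = Dose / C₀ = 15.34 / 0.0606 = 253.1 L

253 L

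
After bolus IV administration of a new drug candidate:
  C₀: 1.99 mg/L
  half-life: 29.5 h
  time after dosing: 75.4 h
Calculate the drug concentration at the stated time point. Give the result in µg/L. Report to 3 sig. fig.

k = ln2 / t½ = 0.693147 / 29.5 = 0.02350 h⁻¹
C = C₀ · e^(−k·t) = 1.990 × e^(−0.02350 × 75.4)
  = 1.990 × 0.1700 = 0.3383 mg/L
Convert: 0.3383 mg/L × 1000 = 338.3 µg/L

338 µg/L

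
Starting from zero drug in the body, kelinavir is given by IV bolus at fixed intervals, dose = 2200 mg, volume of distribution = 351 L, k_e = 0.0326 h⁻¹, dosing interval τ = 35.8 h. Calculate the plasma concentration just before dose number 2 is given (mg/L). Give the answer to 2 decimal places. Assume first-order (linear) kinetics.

C₀ per dose = Dose / Vd = 2200 / 351 = 6.268 mg/L
Fraction remaining after one interval: r = e^(−kτ) = e^(−0.03260 × 35.8) = 0.3113
Before dose 2, 1 dose has been given (aged 1τ).
C_trough = C₀ × r = 6.268 × 0.3113 = 1.951 mg/L

1.95 mg/L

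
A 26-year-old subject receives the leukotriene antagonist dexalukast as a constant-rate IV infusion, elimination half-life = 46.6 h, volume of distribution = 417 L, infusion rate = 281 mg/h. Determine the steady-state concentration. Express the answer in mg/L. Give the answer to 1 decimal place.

45.3 mg/L

k = ln2 / t½ = 0.693147 / 46.6 = 0.01487 h⁻¹
CL = k × Vd = 0.01487 × 417 = 6.201 L/h
At steady state Css = R₀ / CL = 281 / 6.201 = 45.32 mg/L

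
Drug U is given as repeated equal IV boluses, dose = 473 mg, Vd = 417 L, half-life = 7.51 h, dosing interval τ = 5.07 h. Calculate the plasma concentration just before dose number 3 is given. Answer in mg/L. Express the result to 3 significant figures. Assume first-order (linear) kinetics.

C₀ per dose = Dose / Vd = 473 / 417 = 1.134 mg/L
k = ln2 / t½ = 0.693147 / 7.51 = 0.09230 h⁻¹
Fraction remaining after one interval: r = e^(−kτ) = e^(−0.09230 × 5.07) = 0.6263
Before dose 3, 2 doses have been given (aged 1τ, 2τ).
C_trough = C₀ × (r + r²) = 1.134 × (0.6263 + 0.3923) = 1.155 mg/L

1.16 mg/L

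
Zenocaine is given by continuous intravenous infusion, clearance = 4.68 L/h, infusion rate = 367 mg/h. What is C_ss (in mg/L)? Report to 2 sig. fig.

At steady state Css = R₀ / CL = 367 / 4.680 = 78.42 mg/L

78 mg/L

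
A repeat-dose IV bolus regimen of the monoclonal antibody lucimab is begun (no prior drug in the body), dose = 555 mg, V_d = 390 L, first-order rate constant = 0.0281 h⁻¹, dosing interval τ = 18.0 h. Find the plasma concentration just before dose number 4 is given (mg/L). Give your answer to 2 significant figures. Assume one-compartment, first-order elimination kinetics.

1.7 mg/L

C₀ per dose = Dose / Vd = 555 / 390 = 1.423 mg/L
Fraction remaining after one interval: r = e^(−kτ) = e^(−0.02810 × 18.0) = 0.6030
Before dose 4, 3 doses have been given (aged 1τ, 2τ, 3τ).
C_trough = C₀ × (r + r² + … + r^3) = C₀ × r(1−r^3)/(1−r)
        = 1.423 × 0.6030 × (1 − 0.2193) / (1 − 0.6030) = 1.687 mg/L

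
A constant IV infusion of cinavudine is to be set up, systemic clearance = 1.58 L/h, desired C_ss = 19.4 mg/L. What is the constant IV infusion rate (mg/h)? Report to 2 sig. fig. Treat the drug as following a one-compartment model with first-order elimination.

At steady state, infusion rate R₀ = Css × CL = 19.4 × 1.580 = 30.65 mg/h

31 mg/h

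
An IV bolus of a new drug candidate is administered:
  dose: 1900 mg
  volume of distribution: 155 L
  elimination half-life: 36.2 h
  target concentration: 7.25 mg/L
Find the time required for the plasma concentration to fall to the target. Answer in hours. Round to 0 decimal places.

27 h

C₀ = Dose / Vd = 1900 / 155 = 12.26 mg/L
k = ln2 / t½ = 0.693147 / 36.2 = 0.01915 h⁻¹
t = ln(C₀ / C) / k = ln(12.26 / 7.25) / 0.01915
  = ln(1.691) / 0.01915 = 0.5253 / 0.01915 = 27.43 h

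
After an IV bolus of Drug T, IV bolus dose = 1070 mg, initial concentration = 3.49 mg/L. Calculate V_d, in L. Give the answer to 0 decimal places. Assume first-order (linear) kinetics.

307 L

Vd = Dose / C₀ = 1070 / 3.49 = 306.6 L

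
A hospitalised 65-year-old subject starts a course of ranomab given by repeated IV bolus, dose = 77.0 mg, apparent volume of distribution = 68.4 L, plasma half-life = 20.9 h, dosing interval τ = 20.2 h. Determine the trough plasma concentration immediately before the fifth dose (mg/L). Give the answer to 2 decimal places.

C₀ per dose = Dose / Vd = 77.0 / 68.4 = 1.126 mg/L
k = ln2 / t½ = 0.693147 / 20.9 = 0.03316 h⁻¹
Fraction remaining after one interval: r = e^(−kτ) = e^(−0.03316 × 20.2) = 0.5118
Before dose 5, 4 doses have been given (aged 1τ, 2τ, 3τ, 4τ).
C_trough = C₀ × (r + r² + … + r^4) = C₀ × r(1−r^4)/(1−r)
        = 1.126 × 0.5118 × (1 − 0.06861) / (1 − 0.5118) = 1.099 mg/L

1.10 mg/L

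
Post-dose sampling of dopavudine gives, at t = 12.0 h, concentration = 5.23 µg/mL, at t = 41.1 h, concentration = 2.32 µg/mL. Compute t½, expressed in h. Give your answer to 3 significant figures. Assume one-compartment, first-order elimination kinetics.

24.8 h

k = ln(C₁/C₂) / (t₂ − t₁) = ln(5.23/2.32) / (41.1 − 12.0)
  = 0.8128 / 29.10 = 0.02793 h⁻¹
t½ = ln2 / k = 0.693147 / 0.02793 = 24.82 h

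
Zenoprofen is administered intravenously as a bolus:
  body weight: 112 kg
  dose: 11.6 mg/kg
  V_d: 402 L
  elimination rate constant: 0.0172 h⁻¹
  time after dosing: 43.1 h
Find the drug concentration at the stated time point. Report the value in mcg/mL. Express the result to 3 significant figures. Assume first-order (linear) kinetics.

Total dose = 11.6 × 112 = 1299 mg
C₀ = Dose / Vd = 1299 / 402 = 3.231 mg/L
C = C₀ · e^(−k·t) = 3.231 × e^(−0.01720 × 43.1)
  = 3.231 × 0.4765 = 1.540 mg/L
(1.540 mg/L = 1.540 mcg/mL)

1.54 mcg/mL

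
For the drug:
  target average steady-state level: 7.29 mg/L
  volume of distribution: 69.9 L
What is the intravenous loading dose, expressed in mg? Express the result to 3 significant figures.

LD = Css × Vd = 7.29 × 69.9 = 509.6 mg

510 mg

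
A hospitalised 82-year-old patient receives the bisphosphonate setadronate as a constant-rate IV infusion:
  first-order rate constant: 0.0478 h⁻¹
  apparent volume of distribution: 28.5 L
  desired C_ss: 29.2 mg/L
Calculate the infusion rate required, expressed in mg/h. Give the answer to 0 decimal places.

CL = k × Vd = 0.04780 × 28.5 = 1.362 L/h
At steady state, infusion rate R₀ = Css × CL = 29.2 × 1.362 = 39.77 mg/h

40 mg/h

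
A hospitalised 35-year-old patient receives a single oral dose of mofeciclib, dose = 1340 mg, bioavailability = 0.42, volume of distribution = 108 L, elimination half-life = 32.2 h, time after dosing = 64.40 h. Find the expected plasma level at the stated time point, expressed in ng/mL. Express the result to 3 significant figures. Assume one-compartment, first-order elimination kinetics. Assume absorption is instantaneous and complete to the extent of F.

1300 ng/mL

Amount reaching circulation = F × Dose = 0.42 × 1340 = 562.8 mg
C₀ = F·Dose / Vd = 562.8 / 108 = 5.211 mg/L
k = ln2 / t½ = 0.693147 / 32.2 = 0.02153 h⁻¹
t / t½ = 64.40 / 32.2 = 2 half-lives
C = C₀ × (1/2)^2 = 5.211 × 0.2500 = 1.303 mg/L
Convert: 1.303 mg/L × 1000 = 1303 ng/mL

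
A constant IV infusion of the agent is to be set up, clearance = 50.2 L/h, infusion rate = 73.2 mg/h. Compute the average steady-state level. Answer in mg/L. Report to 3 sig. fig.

1.46 mg/L

At steady state Css = R₀ / CL = 73.2 / 50.20 = 1.458 mg/L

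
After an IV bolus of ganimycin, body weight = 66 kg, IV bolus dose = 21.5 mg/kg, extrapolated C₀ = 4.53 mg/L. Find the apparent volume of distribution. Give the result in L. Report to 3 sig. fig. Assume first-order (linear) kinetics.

313 L

Dose = 21.5 × 66 = 1419 mg
Vd = Dose / C₀ = 1419 / 4.53 = 313.2 L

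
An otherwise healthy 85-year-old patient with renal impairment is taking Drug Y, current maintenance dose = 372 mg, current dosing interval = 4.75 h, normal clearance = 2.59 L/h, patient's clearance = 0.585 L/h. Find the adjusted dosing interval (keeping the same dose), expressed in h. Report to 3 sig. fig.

21.0 h

To keep the same average steady-state level, dosing rate must scale with clearance.
CL ratio = 0.585 / 2.59 = 0.2259
New interval (same dose) = 4.75 / 0.2259 = 21.03 h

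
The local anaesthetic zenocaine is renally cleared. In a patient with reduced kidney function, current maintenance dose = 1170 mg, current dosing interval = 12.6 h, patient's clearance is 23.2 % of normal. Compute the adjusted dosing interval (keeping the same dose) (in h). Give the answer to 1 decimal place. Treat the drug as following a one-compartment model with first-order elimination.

To keep the same average steady-state level, dosing rate must scale with clearance.
CL ratio = 23.2 / 100 = 0.2320
New interval (same dose) = 12.6 / 0.2320 = 54.31 h

54.3 h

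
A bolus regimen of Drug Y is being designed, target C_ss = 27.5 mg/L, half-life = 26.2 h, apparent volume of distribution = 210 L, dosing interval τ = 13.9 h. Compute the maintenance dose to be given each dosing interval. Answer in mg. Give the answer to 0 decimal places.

k = ln2 / t½ = 0.693147 / 26.2 = 0.02646 h⁻¹
CL = k × Vd = 0.02646 × 210 = 5.557 L/h
At steady state, Dose/τ = Css × CL.
Dose = Css × CL × τ = 27.5 × 5.557 × 13.9 = 2124 mg

2124 mg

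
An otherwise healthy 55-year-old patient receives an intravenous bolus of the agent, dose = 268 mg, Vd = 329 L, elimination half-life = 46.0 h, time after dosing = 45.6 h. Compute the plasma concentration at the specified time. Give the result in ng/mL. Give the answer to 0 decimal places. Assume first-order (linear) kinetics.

C₀ = Dose / Vd = 268.0 / 329 = 0.8146 mg/L
k = ln2 / t½ = 0.693147 / 46.0 = 0.01507 h⁻¹
C = C₀ · e^(−k·t) = 0.8146 × e^(−0.01507 × 45.6)
  = 0.8146 × 0.5030 = 0.4097 mg/L
Convert: 0.4097 mg/L × 1000 = 409.7 ng/mL

410 ng/mL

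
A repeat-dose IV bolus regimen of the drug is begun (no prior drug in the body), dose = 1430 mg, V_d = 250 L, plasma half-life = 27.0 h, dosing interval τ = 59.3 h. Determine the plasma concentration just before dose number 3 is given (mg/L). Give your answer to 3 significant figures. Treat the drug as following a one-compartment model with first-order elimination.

C₀ per dose = Dose / Vd = 1430 / 250 = 5.720 mg/L
k = ln2 / t½ = 0.693147 / 27.0 = 0.02567 h⁻¹
Fraction remaining after one interval: r = e^(−kτ) = e^(−0.02567 × 59.3) = 0.2182
Before dose 3, 2 doses have been given (aged 1τ, 2τ).
C_trough = C₀ × (r + r²) = 5.720 × (0.2182 + 0.04761) = 1.520 mg/L

1.52 mg/L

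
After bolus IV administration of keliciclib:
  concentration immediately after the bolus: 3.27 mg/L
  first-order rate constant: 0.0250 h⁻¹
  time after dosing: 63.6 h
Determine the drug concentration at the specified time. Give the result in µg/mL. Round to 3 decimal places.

C = C₀ · e^(−k·t) = 3.270 × e^(−0.02500 × 63.6)
  = 3.270 × 0.2039 = 0.6668 mg/L
(0.6668 mg/L = 0.6668 µg/mL)

0.667 µg/mL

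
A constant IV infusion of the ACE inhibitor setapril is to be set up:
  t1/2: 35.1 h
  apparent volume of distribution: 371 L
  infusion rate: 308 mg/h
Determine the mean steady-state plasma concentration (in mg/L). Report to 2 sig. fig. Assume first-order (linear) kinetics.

42 mg/L

k = ln2 / t½ = 0.693147 / 35.1 = 0.01975 h⁻¹
CL = k × Vd = 0.01975 × 371 = 7.327 L/h
At steady state Css = R₀ / CL = 308 / 7.327 = 42.04 mg/L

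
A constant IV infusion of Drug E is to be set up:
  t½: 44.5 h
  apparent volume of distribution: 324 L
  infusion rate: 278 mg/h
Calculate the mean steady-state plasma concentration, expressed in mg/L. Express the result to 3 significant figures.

k = ln2 / t½ = 0.693147 / 44.5 = 0.01558 h⁻¹
CL = k × Vd = 0.01558 × 324 = 5.048 L/h
At steady state Css = R₀ / CL = 278 / 5.048 = 55.07 mg/L

55.1 mg/L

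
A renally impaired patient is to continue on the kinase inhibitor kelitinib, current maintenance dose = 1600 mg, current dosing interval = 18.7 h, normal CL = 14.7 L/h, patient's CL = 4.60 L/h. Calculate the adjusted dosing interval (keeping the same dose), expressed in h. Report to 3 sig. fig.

59.8 h

To keep the same average steady-state level, dosing rate must scale with clearance.
CL ratio = 4.60 / 14.7 = 0.3129
New interval (same dose) = 18.7 / 0.3129 = 59.76 h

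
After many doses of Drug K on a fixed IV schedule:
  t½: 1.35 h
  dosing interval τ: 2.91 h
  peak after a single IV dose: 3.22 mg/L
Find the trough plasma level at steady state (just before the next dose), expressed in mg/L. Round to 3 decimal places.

k = ln2 / t½ = 0.693147 / 1.35 = 0.5134 h⁻¹
e^(−kτ) = e^(−0.5134 × 2.91) = 0.2245
Accumulation ratio R = 1 / (1 − e^(−kτ)) = 1 / (1 − 0.2245) = 1.289
Steady-state trough = C₀ × R × e^(−kτ) = 3.22 × 1.289 × 0.2245 = 0.9318 mg/L

0.932 mg/L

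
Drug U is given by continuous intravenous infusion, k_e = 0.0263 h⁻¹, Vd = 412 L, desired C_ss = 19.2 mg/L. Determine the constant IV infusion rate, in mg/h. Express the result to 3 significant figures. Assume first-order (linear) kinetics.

CL = k × Vd = 0.02630 × 412 = 10.84 L/h
At steady state, infusion rate R₀ = Css × CL = 19.2 × 10.84 = 208.1 mg/h

208 mg/h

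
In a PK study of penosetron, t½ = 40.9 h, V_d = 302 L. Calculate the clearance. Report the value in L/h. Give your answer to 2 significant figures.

k = ln2 / t½ = 0.693147 / 40.9 = 0.01695 h⁻¹
CL = k × Vd = 0.01695 × 302 = 5.119 L/h

5.1 L/h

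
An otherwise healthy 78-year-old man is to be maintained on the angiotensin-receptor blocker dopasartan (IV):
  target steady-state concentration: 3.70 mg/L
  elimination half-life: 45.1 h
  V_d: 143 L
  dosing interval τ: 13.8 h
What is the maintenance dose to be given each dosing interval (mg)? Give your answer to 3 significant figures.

k = ln2 / t½ = 0.693147 / 45.1 = 0.01537 h⁻¹
CL = k × Vd = 0.01537 × 143 = 2.198 L/h
At steady state, Dose/τ = Css × CL.
Dose = Css × CL × τ = 3.70 × 2.198 × 13.8 = 112.2 mg

112 mg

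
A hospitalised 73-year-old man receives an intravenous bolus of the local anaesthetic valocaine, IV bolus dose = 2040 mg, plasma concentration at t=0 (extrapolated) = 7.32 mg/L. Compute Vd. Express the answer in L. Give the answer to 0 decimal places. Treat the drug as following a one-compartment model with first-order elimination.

279 L

Vd = Dose / C₀ = 2040 / 7.32 = 278.7 L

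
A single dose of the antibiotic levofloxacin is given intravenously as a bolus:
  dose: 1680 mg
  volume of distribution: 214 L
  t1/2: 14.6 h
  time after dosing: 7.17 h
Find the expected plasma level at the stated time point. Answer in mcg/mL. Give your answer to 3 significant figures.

C₀ = Dose / Vd = 1680 / 214 = 7.850 mg/L
k = ln2 / t½ = 0.693147 / 14.6 = 0.04748 h⁻¹
C = C₀ · e^(−k·t) = 7.850 × e^(−0.04748 × 7.17)
  = 7.850 × 0.7115 = 5.585 mg/L
(5.585 mg/L = 5.585 mcg/mL)

5.59 mcg/mL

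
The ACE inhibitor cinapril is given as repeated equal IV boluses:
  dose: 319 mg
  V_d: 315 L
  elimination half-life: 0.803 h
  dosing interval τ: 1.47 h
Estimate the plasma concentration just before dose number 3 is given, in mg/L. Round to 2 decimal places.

C₀ per dose = Dose / Vd = 319 / 315 = 1.013 mg/L
k = ln2 / t½ = 0.693147 / 0.803 = 0.8632 h⁻¹
Fraction remaining after one interval: r = e^(−kτ) = e^(−0.8632 × 1.47) = 0.2811
Before dose 3, 2 doses have been given (aged 1τ, 2τ).
C_trough = C₀ × (r + r²) = 1.013 × (0.2811 + 0.07902) = 0.3648 mg/L

0.36 mg/L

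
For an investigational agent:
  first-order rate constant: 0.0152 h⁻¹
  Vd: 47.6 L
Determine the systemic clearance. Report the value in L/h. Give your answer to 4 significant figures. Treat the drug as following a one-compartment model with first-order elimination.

CL = k × Vd = 0.0152 × 47.6 = 0.7235 L/h

0.7235 L/h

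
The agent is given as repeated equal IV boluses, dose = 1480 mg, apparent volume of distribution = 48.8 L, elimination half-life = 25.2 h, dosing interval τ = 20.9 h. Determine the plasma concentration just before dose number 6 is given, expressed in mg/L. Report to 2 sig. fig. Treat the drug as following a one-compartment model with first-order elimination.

37 mg/L

C₀ per dose = Dose / Vd = 1480 / 48.8 = 30.33 mg/L
k = ln2 / t½ = 0.693147 / 25.2 = 0.02751 h⁻¹
Fraction remaining after one interval: r = e^(−kτ) = e^(−0.02751 × 20.9) = 0.5627
Before dose 6, 5 doses have been given (aged 1τ, 2τ, 3τ, 4τ, 5τ).
C_trough = C₀ × (r + r² + … + r^5) = C₀ × r(1−r^5)/(1−r)
        = 30.33 × 0.5627 × (1 − 0.05641) / (1 − 0.5627) = 36.83 mg/L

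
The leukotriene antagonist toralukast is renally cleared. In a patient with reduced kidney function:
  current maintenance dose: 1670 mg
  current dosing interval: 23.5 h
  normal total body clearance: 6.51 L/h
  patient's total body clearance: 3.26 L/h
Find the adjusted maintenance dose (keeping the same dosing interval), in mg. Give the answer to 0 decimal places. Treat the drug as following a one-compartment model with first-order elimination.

836 mg

To keep the same average steady-state level, dosing rate must scale with clearance.
CL ratio = 3.26 / 6.51 = 0.5008
New dose (same interval) = 1670 × 0.5008 = 836.3 mg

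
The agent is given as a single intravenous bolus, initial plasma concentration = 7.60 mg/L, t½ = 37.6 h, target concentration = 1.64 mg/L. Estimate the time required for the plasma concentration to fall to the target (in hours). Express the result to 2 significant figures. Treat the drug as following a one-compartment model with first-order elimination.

83 h

k = ln2 / t½ = 0.693147 / 37.6 = 0.01843 h⁻¹
t = ln(C₀ / C) / k = ln(7.600 / 1.64) / 0.01843
  = ln(4.634) / 0.01843 = 1.533 / 0.01843 = 83.18 h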